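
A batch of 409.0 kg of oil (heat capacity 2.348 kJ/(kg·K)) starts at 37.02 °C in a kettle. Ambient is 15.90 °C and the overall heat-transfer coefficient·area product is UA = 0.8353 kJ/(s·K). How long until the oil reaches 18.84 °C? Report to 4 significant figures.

Unsteady energy balance on the tank contents: M c_p dT/dt = −UA(T − T_amb).
τ = M c_p/UA = 1149.69 s; T_ss = T_amb = 15.9000 °C.
T(t) = T_ss + (T₀ − T_ss)e^(−t/τ); set T = 18.84:
t = −τ ln[(T − T_ss)/(T₀ − T_ss)] = −1149.69 · ln(0.139205) = 2266.96 s.

2267 s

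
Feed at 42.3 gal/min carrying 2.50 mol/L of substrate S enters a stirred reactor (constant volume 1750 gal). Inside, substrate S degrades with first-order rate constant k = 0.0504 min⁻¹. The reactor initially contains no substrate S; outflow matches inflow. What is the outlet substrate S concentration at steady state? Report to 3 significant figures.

V dC/dt = Q(C_in − C) − k V C.
At steady state: 0 = Q C_in − (Q + kV) C_ss, so C_ss = Q C_in/(Q + kV).
C_ss = 42.3·2.50/(42.3 + 0.0504·1750) = 105.75/130.50 = 0.81034 mol/L.

0.810 mol/L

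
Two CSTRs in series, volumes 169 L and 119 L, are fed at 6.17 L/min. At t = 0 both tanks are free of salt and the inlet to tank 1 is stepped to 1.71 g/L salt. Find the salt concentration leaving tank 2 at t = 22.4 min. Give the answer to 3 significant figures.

0.433 g/L

Species balance on tank i: dCᵢ/dt = (Cᵢ₋₁ − Cᵢ)/τᵢ with τᵢ = Vᵢ/Q.
τ₁ = 169/6.17 = 27.391 min; τ₂ = 119/6.17 = 19.287 min.
Tank 1: C₁ = C_in(1 − e^(−t/τ₁)). Tank 2 (τ₁ ≠ τ₂): C₂ = C_in[1 − (τ₁ e^(−t/τ₁) − τ₂ e^(−t/τ₂))/(τ₁ − τ₂)].
At t = 22.4: e^(−t/τ₁) = 0.44140, e^(−t/τ₂) = 0.31304.
C₂ = 1.71·[1 − (27.391·0.44140 − 19.287·0.31304)/(8.1037)] = 1.71·0.25311 = 0.43281 g/L.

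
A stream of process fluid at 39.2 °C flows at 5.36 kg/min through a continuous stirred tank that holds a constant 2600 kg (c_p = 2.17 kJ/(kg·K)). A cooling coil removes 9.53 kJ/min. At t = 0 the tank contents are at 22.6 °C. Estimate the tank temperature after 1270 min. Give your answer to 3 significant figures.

Unsteady energy balance on the tank contents: M c_p dT/dt = ṁ c_p (T_in − T) − 9.53.
τ = M/ṁ = 485.07 min; T_ss = T_in − Q̇/(ṁ c_p) = 39.2 − 9.53/(5.36·2.17) = 38.381 °C.
T approaches T_ss exponentially: T(t) = T_ss + (T₀ − T_ss) e^(−t/τ).
T(1270) = 38.381 + (-15.781)·e^(−1270/485.07) = 38.381 + (-15.781)·0.072937 = 37.230 °C.

37.2 °C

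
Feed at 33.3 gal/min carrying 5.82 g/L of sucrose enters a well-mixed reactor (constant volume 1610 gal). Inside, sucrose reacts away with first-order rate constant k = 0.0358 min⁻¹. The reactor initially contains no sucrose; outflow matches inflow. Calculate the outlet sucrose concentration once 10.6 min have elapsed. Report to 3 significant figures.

Accumulation = in − out − consumed: V dC/dt = Q C_in − Q C − k V C.
dC/dt = (Q/V) C_in − (Q/V + k) C; effective rate a = Q/V + k = 0.020683 + 0.0358 = 0.056483 min⁻¹.
C_ss = Q C_in/(Q + kV) = 2.1312 g/L; C(t) = C_ss + (C₀ − C_ss) e^(−a t).
C(10.6) = 2.1312 + (-2.1312)·e^(−0.056483·10.6) = 2.1312 + (-2.1312)·0.54951 = 0.96007 g/L.

0.960 g/L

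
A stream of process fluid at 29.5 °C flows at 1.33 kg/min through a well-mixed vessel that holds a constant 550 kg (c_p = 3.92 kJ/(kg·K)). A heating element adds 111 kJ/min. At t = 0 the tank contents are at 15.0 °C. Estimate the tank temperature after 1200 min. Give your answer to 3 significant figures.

M c_p dT/dt = ṁ c_p (T_in − T) + Q̇.
Rearrange: dT/dt = (T_ss − T)/τ with τ = M/ṁ = 413.53 min and T_ss = T_in + Q̇/(ṁ c_p) = 50.790 °C.
T approaches T_ss exponentially: T(t) = T_ss + (T₀ − T_ss) e^(−t/τ).
T(1200) = 50.790 + (-35.790)·e^(−1200/413.53) = 50.790 + (-35.790)·0.054923 = 48.825 °C.

48.8 °C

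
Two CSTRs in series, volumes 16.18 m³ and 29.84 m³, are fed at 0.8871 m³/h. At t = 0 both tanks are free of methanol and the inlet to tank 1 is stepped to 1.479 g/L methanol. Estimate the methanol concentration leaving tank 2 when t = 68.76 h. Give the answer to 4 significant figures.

1.101 g/L

Time constants: τᵢ = Vᵢ/Q for each well-mixed tank.
τ₁ = 16.18/0.8871 = 18.2392 h; τ₂ = 29.84/0.8871 = 33.6377 h.
Tank 1: C₁ = C_in(1 − e^(−t/τ₁)). Tank 2 (τ₁ ≠ τ₂): C₂ = C_in[1 − (τ₁ e^(−t/τ₁) − τ₂ e^(−t/τ₂))/(τ₁ − τ₂)].
At t = 68.76: e^(−t/τ₁) = 0.0230543, e^(−t/τ₂) = 0.129492.
C₂ = 1.479·[1 − (18.2392·0.0230543 − 33.6377·0.129492)/(-15.3985)] = 1.479·0.744434 = 1.10102 g/L.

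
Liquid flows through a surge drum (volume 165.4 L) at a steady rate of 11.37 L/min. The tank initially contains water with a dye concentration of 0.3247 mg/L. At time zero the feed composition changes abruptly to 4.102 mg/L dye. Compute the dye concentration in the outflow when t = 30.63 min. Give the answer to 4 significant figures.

Species balance on the tank: V dC/dt = Q(C_in − C).
So dC/dt = (C_in − C)/τ with τ = V/Q = 165.4/11.37 = 14.5471 min.
Integrating: C(t) = C_in + (C₀ − C_in) e^(−t/τ).
C(30.63) = 4.102 + (0.3247 − 4.102)·e^(−30.63/14.5471) = 4.102 + (-3.77730)·0.121775 = 3.64202 mg/L.

3.642 mg/L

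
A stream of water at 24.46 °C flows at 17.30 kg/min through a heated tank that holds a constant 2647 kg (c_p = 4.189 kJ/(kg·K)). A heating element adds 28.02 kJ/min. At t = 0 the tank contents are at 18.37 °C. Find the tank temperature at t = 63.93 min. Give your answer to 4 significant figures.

20.58 °C

M c_p dT/dt = ṁ c_p (T_in − T) + Q̇.
τ = M/ṁ = 153.006 min; T_ss = T_in + Q̇/(ṁ c_p) = 24.46 + 28.02/(17.30·4.189) = 24.8466 °C.
This is linear first-order; T(t) = T_ss + (T₀ − T_ss) e^(−t/τ).
T(63.93) = 24.8466 + (-6.47664)·e^(−63.93/153.006) = 24.8466 + (-6.47664)·0.658476 = 20.5819 °C.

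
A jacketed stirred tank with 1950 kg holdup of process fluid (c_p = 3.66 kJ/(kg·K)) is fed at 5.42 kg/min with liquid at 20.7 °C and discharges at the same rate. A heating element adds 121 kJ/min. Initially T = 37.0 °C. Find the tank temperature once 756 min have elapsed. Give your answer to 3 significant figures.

28.0 °C

Heat balance on the well-mixed liquid: M c_p dT/dt = ṁ c_p (T_in − T) + 121.
τ = M/ṁ = 359.78 min; T_ss = T_in + Q̇/(ṁ c_p) = 20.7 + 121/(5.42·3.66) = 26.800 °C.
This is linear first-order; T(t) = T_ss + (T₀ − T_ss) e^(−t/τ).
T(756) = 26.800 + (10.200)·e^(−756/359.78) = 26.800 + (10.200)·0.12230 = 28.047 °C.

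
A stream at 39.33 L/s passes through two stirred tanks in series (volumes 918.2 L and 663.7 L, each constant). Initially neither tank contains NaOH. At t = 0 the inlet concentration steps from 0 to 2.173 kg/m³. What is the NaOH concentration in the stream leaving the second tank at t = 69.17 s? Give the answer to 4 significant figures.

1.862 kg/m³

Time constants: τᵢ = Vᵢ/Q for each well-mixed tank.
τ₁ = 918.2/39.33 = 23.3460 s; τ₂ = 663.7/39.33 = 16.8752 s.
Tank 1: C₁ = C_in(1 − e^(−t/τ₁)). Tank 2 (τ₁ ≠ τ₂): C₂ = C_in[1 − (τ₁ e^(−t/τ₁) − τ₂ e^(−t/τ₂))/(τ₁ − τ₂)].
At t = 69.17: e^(−t/τ₁) = 0.0516733, e^(−t/τ₂) = 0.0165905.
C₂ = 2.173·[1 − (23.3460·0.0516733 − 16.8752·0.0165905)/(6.47089)] = 2.173·0.856836 = 1.86190 kg/m³.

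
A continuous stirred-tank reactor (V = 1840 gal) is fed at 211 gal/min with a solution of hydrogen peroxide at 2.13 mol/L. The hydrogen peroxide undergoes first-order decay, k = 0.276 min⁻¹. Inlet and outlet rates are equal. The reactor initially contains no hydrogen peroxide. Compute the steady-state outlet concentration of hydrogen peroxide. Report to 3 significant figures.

Species balance: V dC/dt = Q C_in − Q C − k V C.
Steady state (dC/dt = 0): C_ss = Q C_in/(Q + kV) = C_in/(1 + kV/Q).
C_ss = 211·2.13/(211 + 0.276·1840) = 449.43/718.84 = 0.62522 mol/L.

0.625 mol/L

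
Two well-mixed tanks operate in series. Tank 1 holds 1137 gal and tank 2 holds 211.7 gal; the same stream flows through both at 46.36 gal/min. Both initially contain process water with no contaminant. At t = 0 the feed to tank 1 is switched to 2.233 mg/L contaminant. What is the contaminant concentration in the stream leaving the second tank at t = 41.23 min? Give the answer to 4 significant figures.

Species balance on tank i: dCᵢ/dt = (Cᵢ₋₁ − Cᵢ)/τᵢ with τᵢ = Vᵢ/Q.
τ₁ = 1137/46.36 = 24.5255 min; τ₂ = 211.7/46.36 = 4.56644 min.
Tank 1: C₁ = C_in(1 − e^(−t/τ₁)). Tank 2 (τ₁ ≠ τ₂): C₂ = C_in[1 − (τ₁ e^(−t/τ₁) − τ₂ e^(−t/τ₂))/(τ₁ − τ₂)].
At t = 41.23: e^(−t/τ₁) = 0.186167, e^(−t/τ₂) = 0.000119892.
C₂ = 2.233·[1 − (24.5255·0.186167 − 4.56644·0.000119892)/(19.9590)] = 2.233·0.771267 = 1.72224 mg/L.

1.722 mg/L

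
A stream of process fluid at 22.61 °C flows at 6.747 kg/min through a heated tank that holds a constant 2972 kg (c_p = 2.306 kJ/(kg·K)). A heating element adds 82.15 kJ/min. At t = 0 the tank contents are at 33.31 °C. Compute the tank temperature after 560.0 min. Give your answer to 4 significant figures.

29.41 °C

First-law balance (no shaft work): M c_p dT/dt = ṁ c_p (T_in − T) + 82.15.
τ = M/ṁ = 440.492 min; T_ss = T_in + Q̇/(ṁ c_p) = 22.61 + 82.15/(6.747·2.306) = 27.8900 °C.
Solution: T(t) = T_ss + (T₀ − T_ss) e^(−t/τ).
T(560.0) = 27.8900 + (5.41996)·e^(−560.0/440.492) = 27.8900 + (5.41996)·0.280465 = 29.4102 °C.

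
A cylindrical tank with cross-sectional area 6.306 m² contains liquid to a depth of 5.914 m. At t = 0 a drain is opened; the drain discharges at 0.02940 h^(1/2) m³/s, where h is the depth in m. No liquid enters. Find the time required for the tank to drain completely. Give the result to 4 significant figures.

1043 s

Unsteady balance on liquid volume: A dh/dt = −0.02940 √h.
This is separable: 2 d(√h)/dt = −0.02940/A, so √h = √h₀ − (0.02940/(2A)) t.
Set h = 0: 2√h₀ = (0.02940/A) t_empty ⇒ t_empty = 2A√h₀/0.02940.
t_empty = 2·6.306·√5.914/0.02940 = 12.6120·2.43187/0.02940 = 1043.22 s.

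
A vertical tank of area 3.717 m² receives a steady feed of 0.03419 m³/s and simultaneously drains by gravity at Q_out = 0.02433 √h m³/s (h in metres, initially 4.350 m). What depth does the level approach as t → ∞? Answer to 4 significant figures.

1.975 m

Unsteady balance on liquid volume: A dh/dt = Q_in − 0.02433 √h. At steady state dh/dt = 0:
Q_in = 0.02433 √h_ss ⇒ √h_ss = 0.03419/0.02433 = 1.40526.
h_ss = 1.40526² = 1.97476 m. (Since h₀ = 4.350 m > h_ss, the level will fall toward this value.)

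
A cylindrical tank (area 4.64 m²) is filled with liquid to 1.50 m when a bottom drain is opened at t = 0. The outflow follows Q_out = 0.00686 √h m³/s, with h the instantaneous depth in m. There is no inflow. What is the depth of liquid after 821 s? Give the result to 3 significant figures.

Volume balance on the tank: A dh/dt = −0.00686 √h.
Separate and integrate: 2(√h − √h₀) = −(0.00686/A) t.
√h = √1.50 − 0.00686·821/(2·4.64) = 1.2247 − 0.60690 = 0.61784.
h = 0.61784² = 0.38173 m.

0.382 m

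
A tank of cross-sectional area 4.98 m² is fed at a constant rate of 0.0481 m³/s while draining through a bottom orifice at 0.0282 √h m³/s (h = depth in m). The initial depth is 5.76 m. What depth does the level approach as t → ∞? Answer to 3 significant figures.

2.91 m

A dh/dt = Q_in − 0.0282 √h. Steady state requires inflow = outflow:
Q_in = 0.0282 √h_ss ⇒ √h_ss = 0.0481/0.0282 = 1.7057.
h_ss = 1.7057² = 2.9093 m. (Since h₀ = 5.76 m > h_ss, the level will fall toward this value.)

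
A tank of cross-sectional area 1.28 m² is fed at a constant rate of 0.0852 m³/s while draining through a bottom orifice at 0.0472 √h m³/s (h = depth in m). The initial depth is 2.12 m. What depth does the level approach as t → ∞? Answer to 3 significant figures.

Accumulation of liquid (constant cross-section A): A dh/dt = Q_in − 0.0472 √h. At steady state dh/dt = 0:
Q_in = 0.0472 √h_ss ⇒ √h_ss = 0.0852/0.0472 = 1.8051.
h_ss = 1.8051² = 3.2583 m. (Since h₀ = 2.12 m < h_ss, the level will rise toward this value.)

3.26 m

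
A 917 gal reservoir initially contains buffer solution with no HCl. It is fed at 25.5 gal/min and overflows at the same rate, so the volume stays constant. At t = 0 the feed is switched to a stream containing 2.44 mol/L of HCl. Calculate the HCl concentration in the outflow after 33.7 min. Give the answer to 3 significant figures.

Transient balance on the dissolved component: V dC/dt = Q(C_in − C).
So dC/dt = (C_in − C)/τ with τ = V/Q = 917/25.5 = 35.961 min.
Integrating: C(t) = C_in + (C₀ − C_in) e^(−t/τ).
C(33.7) = 2.44 + (0 − 2.44)·e^(−33.7/35.961) = 2.44 + (-2.4400)·0.39175 = 1.4841 mol/L.

1.48 mol/L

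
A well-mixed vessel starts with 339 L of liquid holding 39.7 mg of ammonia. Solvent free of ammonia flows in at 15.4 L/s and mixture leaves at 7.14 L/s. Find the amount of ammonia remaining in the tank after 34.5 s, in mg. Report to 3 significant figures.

23.4 mg

Let m(t) be the amount of ammonia. Volume: V(t) = V₀ + (Q_in − Q_out) t = 339 + 8.2600 t; V(34.5) = 623.97 L.
No ammonia enters, so dm/dt = −Q_out · (m/V).
dm/m = −Q_out dt/(V₀ + 8.2600 t); integrating gives ln(m/m₀) = −(Q_out/(Q_in−Q_out)) ln(V/V₀).
m = m₀ (V₀/V)^(Q_out/(Q_in−Q_out)) = 39.7 × (339/623.97)^(0.86441) = 23.429 mg.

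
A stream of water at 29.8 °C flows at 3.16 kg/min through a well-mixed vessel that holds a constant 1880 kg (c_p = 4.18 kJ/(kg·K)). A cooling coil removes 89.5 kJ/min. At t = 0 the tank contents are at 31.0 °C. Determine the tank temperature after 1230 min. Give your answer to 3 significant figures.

24.0 °C

First-law balance (no shaft work): M c_p dT/dt = ṁ c_p (T_in − T) − 89.5.
τ = M/ṁ = 594.94 min; T_ss = T_in − Q̇/(ṁ c_p) = 29.8 − 89.5/(3.16·4.18) = 23.024 °C.
T approaches T_ss exponentially: T(t) = T_ss + (T₀ − T_ss) e^(−t/τ).
T(1230) = 23.024 + (7.9758)·e^(−1230/594.94) = 23.024 + (7.9758)·0.12651 = 24.033 °C.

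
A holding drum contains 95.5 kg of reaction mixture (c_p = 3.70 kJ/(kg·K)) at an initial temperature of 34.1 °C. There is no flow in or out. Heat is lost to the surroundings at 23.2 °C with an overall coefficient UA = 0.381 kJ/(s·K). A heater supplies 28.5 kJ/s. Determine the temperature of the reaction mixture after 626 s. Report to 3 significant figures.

65.5 °C

Unsteady energy balance on the tank contents: M c_p dT/dt = −UA(T − T_amb) + Q̇.
dT/dt = (T_ss − T)/τ with T_ss = T_amb + Q̇/UA = 23.2 + 28.5/0.381 = 98.003 °C, τ = M c_p/UA = 95.5·3.70/0.381 = 927.43 s.
Solution: T(t) = T_ss + (T₀ − T_ss) e^(−t/τ).
T(626) = 98.003 + (-63.903)·0.50916 = 65.466 °C.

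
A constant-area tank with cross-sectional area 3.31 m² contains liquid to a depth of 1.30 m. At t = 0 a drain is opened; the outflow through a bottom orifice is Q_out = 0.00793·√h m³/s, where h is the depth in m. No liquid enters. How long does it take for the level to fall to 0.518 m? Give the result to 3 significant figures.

351 s

A dh/dt = −Q_out = −0.00793 √h.
∫ h^(−1/2) dh = −(0.00793/A) ∫ dt, giving 2√h = 2√h₀ − (0.00793/A) t.
t = 2A(√h₀ − √h)/0.00793 = 2·3.31·(√1.30 − √0.518)/0.00793
  = 6.6200 × (1.1402 − 0.71972) / 0.00793 = 351.00 s.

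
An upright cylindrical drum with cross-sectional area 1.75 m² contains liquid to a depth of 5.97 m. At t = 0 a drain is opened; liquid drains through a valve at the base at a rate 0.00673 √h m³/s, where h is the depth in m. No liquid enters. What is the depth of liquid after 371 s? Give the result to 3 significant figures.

A dh/dt = −Q_out = −0.00673 √h.
This is separable: 2 d(√h)/dt = −0.00673/A, so √h = √h₀ − (0.00673/(2A)) t.
√h = √5.97 − 0.00673·371/(2·1.75) = 2.4434 − 0.71338 = 1.7300.
h = 1.7300² = 2.9928 m.

2.99 m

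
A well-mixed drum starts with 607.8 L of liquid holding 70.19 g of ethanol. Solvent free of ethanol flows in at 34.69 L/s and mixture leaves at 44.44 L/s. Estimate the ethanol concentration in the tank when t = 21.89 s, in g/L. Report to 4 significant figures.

Total volume: dV/dt = Q_in − Q_out = -9.75000 L/s, so V(t) = 607.8 − 9.75000 t and V(21.89) = 394.372 L.
No ethanol enters, so dm/dt = −Q_out · (m/V).
Separate: dm/m = −Q_out dt/V(t) ⇒ ln(m/m₀) = −(Q_out/(Q_in−Q_out)) ln(V/V₀).
m = m₀ (V₀/V)^(Q_out/(Q_in−Q_out)) = 70.19 × (607.8/394.372)^(-4.55795) = 9.77341 g.
C = m/V = 9.77341/394.372 = 0.0247822 g/L.

0.02478 g/L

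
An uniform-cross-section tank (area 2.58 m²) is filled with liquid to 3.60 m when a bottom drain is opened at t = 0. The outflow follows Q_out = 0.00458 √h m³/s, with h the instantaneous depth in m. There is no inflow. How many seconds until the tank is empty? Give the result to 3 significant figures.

With no inflow, A dh/dt = −0.00458 √h.
∫ h^(−1/2) dh = −(0.00458/A) ∫ dt, giving 2√h = 2√h₀ − (0.00458/A) t.
Set h = 0: 2√h₀ = (0.00458/A) t_empty ⇒ t_empty = 2A√h₀/0.00458.
t_empty = 2·2.58·√3.60/0.00458 = 5.1600·1.8974/0.00458 = 2137.6 s.

2140 s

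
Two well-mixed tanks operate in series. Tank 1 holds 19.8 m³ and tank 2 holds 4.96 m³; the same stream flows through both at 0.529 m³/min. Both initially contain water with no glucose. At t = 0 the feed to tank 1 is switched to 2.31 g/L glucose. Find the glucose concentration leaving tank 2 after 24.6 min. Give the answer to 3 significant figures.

Time constants: τᵢ = Vᵢ/Q for each well-mixed tank.
τ₁ = 19.8/0.529 = 37.429 min; τ₂ = 4.96/0.529 = 9.3762 min.
Tank 1: C₁ = C_in(1 − e^(−t/τ₁)). Tank 2 (τ₁ ≠ τ₂): C₂ = C_in[1 − (τ₁ e^(−t/τ₁) − τ₂ e^(−t/τ₂))/(τ₁ − τ₂)].
At t = 24.6: e^(−t/τ₁) = 0.51828, e^(−t/τ₂) = 0.072536.
C₂ = 2.31·[1 − (37.429·0.51828 − 9.3762·0.072536)/(28.053)] = 2.31·0.33274 = 0.76863 g/L.

0.769 g/L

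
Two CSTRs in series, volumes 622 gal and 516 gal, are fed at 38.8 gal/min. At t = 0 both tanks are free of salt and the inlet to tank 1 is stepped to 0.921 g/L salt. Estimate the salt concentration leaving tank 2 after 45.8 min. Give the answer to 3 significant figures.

Each tank obeys Vᵢ dCᵢ/dt = Q(Cᵢ₋₁ − Cᵢ), so τᵢ = Vᵢ/Q.
τ₁ = 622/38.8 = 16.031 min; τ₂ = 516/38.8 = 13.299 min.
Tank 1: C₁ = C_in(1 − e^(−t/τ₁)). Tank 2 (τ₁ ≠ τ₂): C₂ = C_in[1 − (τ₁ e^(−t/τ₁) − τ₂ e^(−t/τ₂))/(τ₁ − τ₂)].
At t = 45.8: e^(−t/τ₁) = 0.057442, e^(−t/τ₂) = 0.031941.
C₂ = 0.921·[1 − (16.031·0.057442 − 13.299·0.031941)/(2.7320)] = 0.921·0.81842 = 0.75376 g/L.

0.754 g/L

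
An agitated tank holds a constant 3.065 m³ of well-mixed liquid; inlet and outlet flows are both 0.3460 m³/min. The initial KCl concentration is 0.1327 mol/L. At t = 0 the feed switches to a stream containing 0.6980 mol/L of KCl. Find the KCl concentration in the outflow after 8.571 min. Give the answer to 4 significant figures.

Species balance on the tank: V dC/dt = Q(C_in − C).
Time constant τ = V/Q = 3.065/0.3460 = 8.85838 min.
This is linear first-order; C(t) = C_in + (C₀ − C_in) e^(−t/τ).
C(8.571) = 0.6980 + (0.1327 − 0.6980)·e^(−8.571/8.85838) = 0.6980 + (-0.565300)·0.380010 = 0.483180 mol/L.

0.4832 mol/L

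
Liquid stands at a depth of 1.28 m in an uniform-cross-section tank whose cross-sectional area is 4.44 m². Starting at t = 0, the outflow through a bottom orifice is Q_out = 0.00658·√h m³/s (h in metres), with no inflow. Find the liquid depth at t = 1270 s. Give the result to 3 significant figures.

A dh/dt = −Q_out = −0.00658 √h.
This is separable: 2 d(√h)/dt = −0.00658/A, so √h = √h₀ − (0.00658/(2A)) t.
√h = √1.28 − 0.00658·1270/(2·4.44) = 1.1314 − 0.94106 = 0.19031.
h = 0.19031² = 0.036219 m.

0.0362 m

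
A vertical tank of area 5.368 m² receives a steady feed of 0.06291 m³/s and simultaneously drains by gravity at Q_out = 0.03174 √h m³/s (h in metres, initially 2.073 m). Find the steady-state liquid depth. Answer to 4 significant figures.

3.928 m

A dh/dt = Q_in − 0.03174 √h. Steady state requires inflow = outflow:
Q_in = 0.03174 √h_ss ⇒ √h_ss = 0.06291/0.03174 = 1.98204.
h_ss = 1.98204² = 3.92849 m. (Since h₀ = 2.073 m < h_ss, the level will rise toward this value.)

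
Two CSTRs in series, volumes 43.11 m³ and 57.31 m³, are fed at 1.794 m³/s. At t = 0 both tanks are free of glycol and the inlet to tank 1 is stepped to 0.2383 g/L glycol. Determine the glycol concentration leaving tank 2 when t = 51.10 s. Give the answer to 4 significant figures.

0.1303 g/L

Species balance on tank i: dCᵢ/dt = (Cᵢ₋₁ − Cᵢ)/τᵢ with τᵢ = Vᵢ/Q.
τ₁ = 43.11/1.794 = 24.0301 s; τ₂ = 57.31/1.794 = 31.9454 s.
Solving the cascade with C₁(0)=C₂(0)=0 gives C₂(t) = C_in[1 − (τ₁ e^(−t/τ₁) − τ₂ e^(−t/τ₂))/(τ₁ − τ₂)].
At t = 51.10: e^(−t/τ₁) = 0.119254, e^(−t/τ₂) = 0.201976.
C₂ = 0.2383·[1 − (24.0301·0.119254 − 31.9454·0.201976)/(-7.91527)] = 0.2383·0.546886 = 0.130323 g/L.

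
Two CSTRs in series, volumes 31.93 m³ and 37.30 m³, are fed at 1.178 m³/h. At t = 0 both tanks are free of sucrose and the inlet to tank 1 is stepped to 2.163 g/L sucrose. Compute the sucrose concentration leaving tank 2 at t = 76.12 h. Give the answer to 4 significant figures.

1.581 g/L

Each tank obeys Vᵢ dCᵢ/dt = Q(Cᵢ₋₁ − Cᵢ), so τᵢ = Vᵢ/Q.
τ₁ = 31.93/1.178 = 27.1053 h; τ₂ = 37.30/1.178 = 31.6638 h.
Solving the cascade with C₁(0)=C₂(0)=0 gives C₂(t) = C_in[1 − (τ₁ e^(−t/τ₁) − τ₂ e^(−t/τ₂))/(τ₁ − τ₂)].
At t = 76.12: e^(−t/τ₁) = 0.0603068, e^(−t/τ₂) = 0.0903554.
C₂ = 2.163·[1 − (27.1053·0.0603068 − 31.6638·0.0903554)/(-4.55857)] = 2.163·0.730976 = 1.58110 g/L.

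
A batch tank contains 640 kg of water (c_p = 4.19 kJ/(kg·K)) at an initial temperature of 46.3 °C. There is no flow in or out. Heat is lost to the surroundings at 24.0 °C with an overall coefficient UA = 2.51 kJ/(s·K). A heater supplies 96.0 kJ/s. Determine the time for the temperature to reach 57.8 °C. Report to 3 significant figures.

1360 s

Heat balance on the well-mixed liquid: M c_p dT/dt = −UA(T − T_amb) + Q̇.
τ = M c_p/UA = 1068.4 s; T_ss = T_amb + Q̇/UA = 24.0 + 96.0/2.51 = 62.247 °C.
T(t) = T_ss + (T₀ − T_ss)e^(−t/τ); set T = 57.8:
t = −τ ln[(T − T_ss)/(T₀ − T_ss)] = −1068.4 · ln(0.27886) = 1364.3 s.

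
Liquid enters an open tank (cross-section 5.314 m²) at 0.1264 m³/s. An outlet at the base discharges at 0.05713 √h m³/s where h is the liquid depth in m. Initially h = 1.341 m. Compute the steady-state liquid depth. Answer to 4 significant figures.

4.895 m

A dh/dt = Q_in − 0.05713 √h. Steady state requires inflow = outflow:
Q_in = 0.05713 √h_ss ⇒ √h_ss = 0.1264/0.05713 = 2.21250.
h_ss = 2.21250² = 4.89515 m. (Since h₀ = 1.341 m < h_ss, the level will rise toward this value.)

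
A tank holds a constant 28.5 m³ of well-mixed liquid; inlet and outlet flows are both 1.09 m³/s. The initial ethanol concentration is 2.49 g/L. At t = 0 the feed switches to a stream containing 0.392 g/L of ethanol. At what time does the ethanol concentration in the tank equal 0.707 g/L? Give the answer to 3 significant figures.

49.6 s

Species balance on the tank: V dC/dt = Q(C_in − C), so τ = V/Q = 26.147 s.
C(t) = C_in + (C₀ − C_in) e^(−t/τ). Set C = 0.707 and solve for t:
e^(−t/τ) = (C − C_in)/(C₀ − C_in) = (0.707 − 0.392)/(2.49 − 0.392) = 0.15014
t = −τ ln(…) = 26.147 × 1.8962 = 49.579 s.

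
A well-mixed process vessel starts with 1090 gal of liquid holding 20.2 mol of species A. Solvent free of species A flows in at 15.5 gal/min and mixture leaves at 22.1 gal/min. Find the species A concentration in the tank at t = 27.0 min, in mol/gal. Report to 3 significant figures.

Let m(t) be the amount of species A. Volume: V(t) = V₀ + (Q_in − Q_out) t = 1090 − 6.6000 t; V(27.0) = 911.80 gal.
Species balance (pure solvent in): dm/dt = −Q_out · m/V(t).
Separate: dm/m = −Q_out dt/V(t) ⇒ ln(m/m₀) = −(Q_out/(Q_in−Q_out)) ln(V/V₀).
m = m₀ (V₀/V)^(Q_out/(Q_in−Q_out)) = 20.2 × (1090/911.80)^(-3.3485) = 11.111 mol.
C = m/V = 11.111/911.80 = 0.012186 mol/gal.

0.0122 mol/gal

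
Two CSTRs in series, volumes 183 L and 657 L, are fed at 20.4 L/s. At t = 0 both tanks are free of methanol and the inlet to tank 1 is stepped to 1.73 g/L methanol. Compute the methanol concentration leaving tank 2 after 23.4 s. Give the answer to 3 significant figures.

Time constants: τᵢ = Vᵢ/Q for each well-mixed tank.
τ₁ = 183/20.4 = 8.9706 s; τ₂ = 657/20.4 = 32.206 s.
Tank 1: C₁ = C_in(1 − e^(−t/τ₁)). Tank 2 (τ₁ ≠ τ₂): C₂ = C_in[1 − (τ₁ e^(−t/τ₁) − τ₂ e^(−t/τ₂))/(τ₁ − τ₂)].
At t = 23.4: e^(−t/τ₁) = 0.073643, e^(−t/τ₂) = 0.48356.
C₂ = 1.73·[1 − (8.9706·0.073643 − 32.206·0.48356)/(-23.235)] = 1.73·0.35818 = 0.61965 g/L.

0.620 g/L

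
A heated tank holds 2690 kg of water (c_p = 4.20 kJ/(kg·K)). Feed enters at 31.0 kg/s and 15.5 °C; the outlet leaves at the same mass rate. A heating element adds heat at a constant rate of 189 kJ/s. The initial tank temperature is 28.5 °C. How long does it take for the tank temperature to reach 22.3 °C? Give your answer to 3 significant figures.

66.8 s

M c_p dT/dt = ṁ c_p (T_in − T) + Q̇.
τ = M/ṁ = 86.774 s; T_ss = T_in + Q̇/(ṁ c_p) = 16.952 °C.
T(t) = T_ss + (T₀ − T_ss) e^(−t/τ). Set T = 22.3:
e^(−t/τ) = (22.3 − 16.952)/(28.5 − 16.952) = 0.46313
t = −86.774 · ln(0.46313) = 66.795 s.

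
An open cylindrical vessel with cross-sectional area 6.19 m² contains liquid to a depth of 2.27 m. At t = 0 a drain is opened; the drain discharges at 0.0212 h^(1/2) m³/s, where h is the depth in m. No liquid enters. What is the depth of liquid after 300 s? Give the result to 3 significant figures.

0.986 m

Volume balance on the tank: A dh/dt = −0.0212 √h.
∫ h^(−1/2) dh = −(0.0212/A) ∫ dt, giving 2√h = 2√h₀ − (0.0212/A) t.
√h = √2.27 − 0.0212·300/(2·6.19) = 1.5067 − 0.51373 = 0.99292.
h = 0.99292² = 0.98589 m.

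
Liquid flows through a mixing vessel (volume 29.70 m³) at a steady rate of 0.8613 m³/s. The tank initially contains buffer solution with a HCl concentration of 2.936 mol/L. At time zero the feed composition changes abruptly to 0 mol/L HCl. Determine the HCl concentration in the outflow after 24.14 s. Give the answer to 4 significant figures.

Accumulation = in − out for the solute gives V dC/dt = Q(C_in − C).
Rewrite as dC/dt + C/τ = C_in/τ, τ = V/Q = 34.4828 s.
C approaches C_in exponentially: C(t) = C_in + (C₀ − C_in) e^(−t/τ).
C(24.14) = 0 + (2.936 − 0)·e^(−24.14/34.4828) = 0 + (2.93600)·0.496556 = 1.45789 mol/L.

1.458 mol/L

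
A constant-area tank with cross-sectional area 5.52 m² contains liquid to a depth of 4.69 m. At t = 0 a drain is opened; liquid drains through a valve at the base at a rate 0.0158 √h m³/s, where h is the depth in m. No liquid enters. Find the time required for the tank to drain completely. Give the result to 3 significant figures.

A dh/dt = −Q_out = −0.0158 √h.
∫ h^(−1/2) dh = −(0.0158/A) ∫ dt, giving 2√h = 2√h₀ − (0.0158/A) t.
Tank is empty when √h = 0: t_empty = 2A√h₀/0.0158.
t_empty = 2·5.52·√4.69/0.0158 = 11.040·2.1656/0.0158 = 1513.2 s.

1510 s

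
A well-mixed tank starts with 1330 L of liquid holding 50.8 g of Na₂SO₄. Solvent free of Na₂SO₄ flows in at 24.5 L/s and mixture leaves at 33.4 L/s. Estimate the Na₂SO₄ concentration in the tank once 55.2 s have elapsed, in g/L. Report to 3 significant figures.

0.0107 g/L

Let m(t) be the amount of Na₂SO₄. Volume: V(t) = V₀ + (Q_in − Q_out) t = 1330 − 8.9000 t; V(55.2) = 838.72 L.
Solute balance: dm/dt = 0 − Q_out C = −Q_out m/V(t).
Separate: dm/m = −Q_out dt/V(t) ⇒ ln(m/m₀) = −(Q_out/(Q_in−Q_out)) ln(V/V₀).
m = m₀ (V₀/V)^(Q_out/(Q_in−Q_out)) = 50.8 × (1330/838.72)^(-3.7528) = 9.0037 g.
C = m/V = 9.0037/838.72 = 0.010735 g/L.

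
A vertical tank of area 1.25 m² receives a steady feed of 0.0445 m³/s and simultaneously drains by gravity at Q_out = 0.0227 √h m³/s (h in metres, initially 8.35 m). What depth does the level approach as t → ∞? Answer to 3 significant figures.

Level balance: A dh/dt = 0.0445 − 0.0227 √h. Setting dh/dt = 0:
Q_in = 0.0227 √h_ss ⇒ √h_ss = 0.0445/0.0227 = 1.9604.
h_ss = 1.9604² = 3.8430 m. (Since h₀ = 8.35 m > h_ss, the level will fall toward this value.)

3.84 m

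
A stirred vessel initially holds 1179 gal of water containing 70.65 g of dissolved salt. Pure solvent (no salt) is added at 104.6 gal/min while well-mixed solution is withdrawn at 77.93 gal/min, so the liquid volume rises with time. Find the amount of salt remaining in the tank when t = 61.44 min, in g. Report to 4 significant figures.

5.540 g

Let m(t) be the amount of salt. Volume: V(t) = V₀ + (Q_in − Q_out) t = 1179 + 26.6700 t; V(61.44) = 2817.60 gal.
Solute balance: dm/dt = 0 − Q_out C = −Q_out m/V(t).
Separate: dm/m = −Q_out dt/V(t) ⇒ ln(m/m₀) = −(Q_out/(Q_in−Q_out)) ln(V/V₀).
m = m₀ (V₀/V)^(Q_out/(Q_in−Q_out)) = 70.65 × (1179/2817.60)^(2.92201) = 5.54016 g.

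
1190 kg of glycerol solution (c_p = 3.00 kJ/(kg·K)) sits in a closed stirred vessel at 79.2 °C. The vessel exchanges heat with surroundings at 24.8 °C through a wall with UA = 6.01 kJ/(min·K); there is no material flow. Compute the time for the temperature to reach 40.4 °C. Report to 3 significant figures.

742 min

Energy balance: M c_p dT/dt = −UA(T − T_amb).
τ = M c_p/UA = 594.01 min; T_ss = T_amb = 24.800 °C.
T(t) = T_ss + (T₀ − T_ss)e^(−t/τ); set T = 40.4:
t = −τ ln[(T − T_ss)/(T₀ − T_ss)] = −594.01 · ln(0.28676) = 741.97 min.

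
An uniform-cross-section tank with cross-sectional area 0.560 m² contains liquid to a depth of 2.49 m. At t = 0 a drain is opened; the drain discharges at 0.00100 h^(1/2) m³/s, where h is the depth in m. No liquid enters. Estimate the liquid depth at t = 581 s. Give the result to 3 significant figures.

Unsteady balance on liquid volume: A dh/dt = −0.00100 √h.
This is separable: 2 d(√h)/dt = −0.00100/A, so √h = √h₀ − (0.00100/(2A)) t.
√h = √2.49 − 0.00100·581/(2·0.560) = 1.5780 − 0.51875 = 1.0592.
h = 1.0592² = 1.1220 m.

1.12 m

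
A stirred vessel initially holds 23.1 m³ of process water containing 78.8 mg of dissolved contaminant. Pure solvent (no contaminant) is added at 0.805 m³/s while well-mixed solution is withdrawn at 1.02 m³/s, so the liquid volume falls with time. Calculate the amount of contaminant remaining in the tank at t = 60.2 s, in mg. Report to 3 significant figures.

Let m(t) be the amount of contaminant. Volume: V(t) = V₀ + (Q_in − Q_out) t = 23.1 − 0.21500 t; V(60.2) = 10.157 m³.
Solute balance: dm/dt = 0 − Q_out C = −Q_out m/V(t).
dm/m = −Q_out dt/(V₀ − 0.21500 t); integrating gives ln(m/m₀) = −(Q_out/(Q_in−Q_out)) ln(V/V₀).
m = m₀ (V₀/V)^(Q_out/(Q_in−Q_out)) = 78.8 × (23.1/10.157)^(-4.7442) = 1.5980 mg.

1.60 mg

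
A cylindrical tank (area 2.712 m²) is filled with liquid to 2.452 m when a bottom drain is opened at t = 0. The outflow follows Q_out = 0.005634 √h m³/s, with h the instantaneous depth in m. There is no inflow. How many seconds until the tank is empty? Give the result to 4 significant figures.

1508 s

A dh/dt = −Q_out = −0.005634 √h.
∫ h^(−1/2) dh = −(0.005634/A) ∫ dt, giving 2√h = 2√h₀ − (0.005634/A) t.
Tank is empty when √h = 0: t_empty = 2A√h₀/0.005634.
t_empty = 2·2.712·√2.452/0.005634 = 5.42400·1.56589/0.005634 = 1507.52 s.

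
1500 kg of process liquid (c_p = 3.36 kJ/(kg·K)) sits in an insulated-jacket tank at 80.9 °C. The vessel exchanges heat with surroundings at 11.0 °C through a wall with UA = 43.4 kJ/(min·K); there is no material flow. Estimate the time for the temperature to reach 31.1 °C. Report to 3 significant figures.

M c_p dT/dt = −UA(T − T_amb).
τ = M c_p/UA = 116.13 min; T_ss = T_amb = 11.000 °C.
T(t) = T_ss + (T₀ − T_ss)e^(−t/τ); set T = 31.1:
t = −τ ln[(T − T_ss)/(T₀ − T_ss)] = −116.13 · ln(0.28755) = 144.74 min.

145 min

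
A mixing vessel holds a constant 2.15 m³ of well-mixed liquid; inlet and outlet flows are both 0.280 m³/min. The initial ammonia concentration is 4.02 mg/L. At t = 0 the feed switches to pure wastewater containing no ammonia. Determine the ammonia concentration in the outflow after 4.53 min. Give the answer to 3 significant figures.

2.23 mg/L

Unsteady species balance (constant V, well mixed): V dC/dt = Q(C_in − C).
So dC/dt = (C_in − C)/τ with τ = V/Q = 2.15/0.280 = 7.6786 min.
Solution: C(t) = C_in + (C₀ − C_in) e^(−t/τ).
C(4.53) = 0 + (4.02 − 0)·e^(−4.53/7.6786) = 0 + (4.0200)·0.55435 = 2.2285 mg/L.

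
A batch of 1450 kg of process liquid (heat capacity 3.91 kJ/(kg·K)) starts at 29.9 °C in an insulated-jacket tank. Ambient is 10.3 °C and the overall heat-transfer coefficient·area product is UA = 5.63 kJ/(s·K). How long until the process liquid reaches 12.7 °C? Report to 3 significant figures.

Lumped-capacitance energy balance: M c_p dT/dt = UA(T_amb − T).
τ = M c_p/UA = 1007.0 s; T_ss = T_amb = 10.300 °C.
T(t) = T_ss + (T₀ − T_ss)e^(−t/τ); set T = 12.7:
t = −τ ln[(T − T_ss)/(T₀ − T_ss)] = −1007.0 · ln(0.12245) = 2114.8 s.

2110 s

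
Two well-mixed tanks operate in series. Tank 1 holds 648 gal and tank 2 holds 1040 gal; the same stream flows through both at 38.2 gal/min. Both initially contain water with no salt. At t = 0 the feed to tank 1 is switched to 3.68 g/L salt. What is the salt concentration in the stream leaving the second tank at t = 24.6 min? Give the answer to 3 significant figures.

1.15 g/L

Species balance on tank i: dCᵢ/dt = (Cᵢ₋₁ − Cᵢ)/τᵢ with τᵢ = Vᵢ/Q.
τ₁ = 648/38.2 = 16.963 min; τ₂ = 1040/38.2 = 27.225 min.
Tank 1: C₁ = C_in(1 − e^(−t/τ₁)). Tank 2 (τ₁ ≠ τ₂): C₂ = C_in[1 − (τ₁ e^(−t/τ₁) − τ₂ e^(−t/τ₂))/(τ₁ − τ₂)].
At t = 24.6: e^(−t/τ₁) = 0.23453, e^(−t/τ₂) = 0.40512.
C₂ = 3.68·[1 − (16.963·0.23453 − 27.225·0.40512)/(-10.262)] = 3.68·0.31288 = 1.1514 g/L.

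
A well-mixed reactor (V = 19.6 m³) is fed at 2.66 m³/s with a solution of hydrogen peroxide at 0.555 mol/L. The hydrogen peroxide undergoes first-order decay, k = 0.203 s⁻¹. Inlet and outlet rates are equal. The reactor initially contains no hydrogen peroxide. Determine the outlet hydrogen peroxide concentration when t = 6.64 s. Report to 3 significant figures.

0.199 mol/L

Species balance: V dC/dt = Q C_in − Q C − k V C.
This is linear with rate a = Q/V + k = 0.33871 s⁻¹.
C_ss = Q C_in/(Q + kV) = 0.22237 mol/L; C(t) = C_ss + (C₀ − C_ss) e^(−a t).
C(6.64) = 0.22237 + (-0.22237)·e^(−0.33871·6.64) = 0.22237 + (-0.22237)·0.10550 = 0.19891 mol/L.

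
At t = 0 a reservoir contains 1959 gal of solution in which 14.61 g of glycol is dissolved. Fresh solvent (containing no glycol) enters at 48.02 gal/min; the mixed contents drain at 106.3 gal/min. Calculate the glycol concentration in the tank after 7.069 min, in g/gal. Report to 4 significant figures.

0.006139 g/gal

Let m(t) be the amount of glycol. Volume: V(t) = V₀ + (Q_in − Q_out) t = 1959 − 58.2800 t; V(7.069) = 1547.02 gal.
Solute balance: dm/dt = 0 − Q_out C = −Q_out m/V(t).
Separate: dm/m = −Q_out dt/V(t) ⇒ ln(m/m₀) = −(Q_out/(Q_in−Q_out)) ln(V/V₀).
m = m₀ (V₀/V)^(Q_out/(Q_in−Q_out)) = 14.61 × (1959/1547.02)^(-1.82395) = 9.49782 g.
C = m/V = 9.49782/1547.02 = 0.00613944 g/gal.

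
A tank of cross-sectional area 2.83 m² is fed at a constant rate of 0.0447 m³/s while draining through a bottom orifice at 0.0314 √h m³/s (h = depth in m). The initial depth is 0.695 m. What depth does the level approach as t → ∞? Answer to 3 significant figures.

2.03 m

Accumulation of liquid (constant cross-section A): A dh/dt = Q_in − 0.0314 √h. At steady state dh/dt = 0:
Q_in = 0.0314 √h_ss ⇒ √h_ss = 0.0447/0.0314 = 1.4236.
h_ss = 1.4236² = 2.0265 m. (Since h₀ = 0.695 m < h_ss, the level will rise toward this value.)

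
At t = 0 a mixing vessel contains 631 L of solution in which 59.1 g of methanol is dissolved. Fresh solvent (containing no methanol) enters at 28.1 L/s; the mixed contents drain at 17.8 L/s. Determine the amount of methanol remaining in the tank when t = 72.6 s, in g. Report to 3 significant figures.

Total volume: dV/dt = Q_in − Q_out = 10.300 L/s, so V(t) = 631 + 10.300 t and V(72.6) = 1378.8 L.
Solute balance: dm/dt = 0 − Q_out C = −Q_out m/V(t).
dm/m = −Q_out dt/(V₀ + 10.300 t); integrating gives ln(m/m₀) = −(Q_out/(Q_in−Q_out)) ln(V/V₀).
m = m₀ (V₀/V)^(Q_out/(Q_in−Q_out)) = 59.1 × (631/1378.8)^(1.7282) = 15.309 g.

15.3 g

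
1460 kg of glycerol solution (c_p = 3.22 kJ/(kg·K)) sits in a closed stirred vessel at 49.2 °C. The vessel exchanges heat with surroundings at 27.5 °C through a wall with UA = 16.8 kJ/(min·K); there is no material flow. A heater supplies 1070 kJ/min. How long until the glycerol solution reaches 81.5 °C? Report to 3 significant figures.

410 min

First-law balance (no shaft work): M c_p dT/dt = −UA(T − T_amb) + Q̇.
τ = M c_p/UA = 279.83 min; T_ss = T_amb + Q̇/UA = 27.5 + 1070/16.8 = 91.190 °C.
T(t) = T_ss + (T₀ − T_ss)e^(−t/τ); set T = 81.5:
t = −τ ln[(T − T_ss)/(T₀ − T_ss)] = −279.83 · ln(0.23078) = 410.32 min.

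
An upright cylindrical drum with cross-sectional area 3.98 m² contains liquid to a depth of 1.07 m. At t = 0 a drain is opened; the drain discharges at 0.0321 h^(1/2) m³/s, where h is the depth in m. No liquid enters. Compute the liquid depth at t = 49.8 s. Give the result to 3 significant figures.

With no inflow, A dh/dt = −0.0321 √h.
Separate and integrate: 2(√h − √h₀) = −(0.0321/A) t.
√h = √1.07 − 0.0321·49.8/(2·3.98) = 1.0344 − 0.20083 = 0.83358.
h = 0.83358² = 0.69486 m.

0.695 m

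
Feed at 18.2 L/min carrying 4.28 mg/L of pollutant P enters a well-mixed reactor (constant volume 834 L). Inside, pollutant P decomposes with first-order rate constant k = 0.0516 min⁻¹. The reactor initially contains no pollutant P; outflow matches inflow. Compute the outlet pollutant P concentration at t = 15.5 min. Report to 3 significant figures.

Accumulation = in − out − consumed: V dC/dt = Q C_in − Q C − k V C.
This is linear with rate a = Q/V + k = 0.073423 min⁻¹.
C_ss = Q C_in/(Q + kV) = 1.2721 mg/L; C(t) = C_ss + (C₀ − C_ss) e^(−a t).
C(15.5) = 1.2721 + (-1.2721)·e^(−0.073423·15.5) = 1.2721 + (-1.2721)·0.32044 = 0.86446 mg/L.

0.864 mg/L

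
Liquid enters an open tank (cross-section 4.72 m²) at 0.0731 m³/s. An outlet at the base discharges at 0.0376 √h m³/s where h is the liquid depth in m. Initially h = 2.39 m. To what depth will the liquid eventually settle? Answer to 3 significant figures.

A dh/dt = Q_in − 0.0376 √h. Steady state requires inflow = outflow:
Q_in = 0.0376 √h_ss ⇒ √h_ss = 0.0731/0.0376 = 1.9441.
h_ss = 1.9441² = 3.7797 m. (Since h₀ = 2.39 m < h_ss, the level will rise toward this value.)

3.78 m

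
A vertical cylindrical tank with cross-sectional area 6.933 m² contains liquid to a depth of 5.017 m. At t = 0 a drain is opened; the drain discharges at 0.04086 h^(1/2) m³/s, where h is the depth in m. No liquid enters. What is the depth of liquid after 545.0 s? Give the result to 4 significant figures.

0.4018 m

A dh/dt = −Q_out = −0.04086 √h.
This is separable: 2 d(√h)/dt = −0.04086/A, so √h = √h₀ − (0.04086/(2A)) t.
√h = √5.017 − 0.04086·545.0/(2·6.933) = 2.23987 − 1.60599 = 0.633873.
h = 0.633873² = 0.401795 m.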